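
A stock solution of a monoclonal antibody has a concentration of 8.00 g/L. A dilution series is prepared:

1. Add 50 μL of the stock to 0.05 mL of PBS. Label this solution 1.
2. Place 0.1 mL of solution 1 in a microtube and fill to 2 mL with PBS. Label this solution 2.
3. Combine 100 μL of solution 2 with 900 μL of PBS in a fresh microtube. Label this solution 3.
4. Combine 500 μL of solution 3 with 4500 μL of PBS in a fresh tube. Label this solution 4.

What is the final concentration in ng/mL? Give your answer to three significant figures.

2.00 × 10^3 ng/mL

Step 1: 50 μL + 0.05 mL = 100 μL total → factor 100/50 = 2
Step 2: 0.1 mL brought to 2 mL → factor 2/0.1 = 20
Step 3: 100 μL + 900 μL = 1000 μL total → factor 1000/100 = 10
Step 4: 500 μL + 4500 μL = 5000 μL total → factor 5000/500 = 10
Overall dilution factor = 2 × 20 × 10 × 10 = 4000
Final = 8.00 g/L / 4000 = 0.002000 g/L = 2.00 × 10^3 ng/mL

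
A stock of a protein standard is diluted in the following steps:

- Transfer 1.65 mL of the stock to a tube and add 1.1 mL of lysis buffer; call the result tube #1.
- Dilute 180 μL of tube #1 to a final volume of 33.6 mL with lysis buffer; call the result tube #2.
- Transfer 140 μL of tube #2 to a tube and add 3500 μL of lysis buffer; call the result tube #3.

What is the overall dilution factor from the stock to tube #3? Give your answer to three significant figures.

Step 1: 1.65 mL + 1.1 mL = 2.75 mL total → factor 2.75/1.65 = 1.6667
Step 2: 180 μL brought to 33.6 mL → factor 33600/180 = 186.67
Step 3: 140 μL + 3500 μL = 3640 μL total → factor 3640/140 = 26
Overall dilution factor = 1.6667 × 186.67 × 26 = 8088.9

8.09 × 10^3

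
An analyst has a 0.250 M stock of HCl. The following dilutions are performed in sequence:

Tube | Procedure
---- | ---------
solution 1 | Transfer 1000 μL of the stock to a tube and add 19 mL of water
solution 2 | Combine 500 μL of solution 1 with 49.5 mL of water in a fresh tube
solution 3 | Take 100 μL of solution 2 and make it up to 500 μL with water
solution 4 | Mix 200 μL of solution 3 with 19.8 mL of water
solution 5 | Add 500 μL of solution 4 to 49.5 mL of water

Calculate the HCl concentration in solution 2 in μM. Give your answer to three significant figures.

Step 1: 1000 μL + 19 mL = 20000 μL total → factor 20000/1000 = 20
Step 2: 500 μL + 49.5 mL = 50000 μL total → factor 50000/500 = 100
Dilution factor through solution 2 = 20 × 100 = 2000
[solution 2] = 0.250 M / 2000 = 0.0001250 M = 125 μM

125 μM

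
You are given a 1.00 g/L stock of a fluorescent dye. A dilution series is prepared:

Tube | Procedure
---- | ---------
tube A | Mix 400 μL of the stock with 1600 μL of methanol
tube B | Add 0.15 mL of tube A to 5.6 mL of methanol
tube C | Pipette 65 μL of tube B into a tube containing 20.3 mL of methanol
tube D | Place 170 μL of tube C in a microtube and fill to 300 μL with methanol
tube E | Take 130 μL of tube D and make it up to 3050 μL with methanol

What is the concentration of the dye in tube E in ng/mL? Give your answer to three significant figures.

Step 1: 400 μL + 1600 μL = 2000 μL total → factor 2000/400 = 5
Step 2: 0.15 mL + 5.6 mL = 5.75 mL total → factor 5.75/0.15 = 38.333
Step 3: 65 μL + 20.3 mL = 20365 μL total → factor 20365/65 = 313.31
Step 4: 170 μL brought to 300 μL → factor 300/170 = 1.7647
Step 5: 130 μL brought to 3050 μL → factor 3050/130 = 23.462
Overall dilution factor = 5 × 38.333 × 313.31 × 1.7647 × 23.462 = 2.4863 × 10^6
Final = 1.00 g/L / 2.4863 × 10^6 = 4.022 × 10^-7 g/L = 0.402 ng/mL

0.402 ng/mL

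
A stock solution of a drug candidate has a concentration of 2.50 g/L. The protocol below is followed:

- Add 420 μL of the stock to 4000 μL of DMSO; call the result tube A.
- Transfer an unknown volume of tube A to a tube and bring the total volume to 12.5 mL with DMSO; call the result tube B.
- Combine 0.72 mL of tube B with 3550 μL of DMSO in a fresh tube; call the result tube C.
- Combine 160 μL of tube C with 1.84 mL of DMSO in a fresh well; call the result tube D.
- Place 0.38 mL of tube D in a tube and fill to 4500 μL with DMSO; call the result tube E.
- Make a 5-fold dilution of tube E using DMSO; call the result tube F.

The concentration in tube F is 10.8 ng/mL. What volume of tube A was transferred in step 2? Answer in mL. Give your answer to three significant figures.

2.49 mL

Step 1: 420 μL + 4000 μL = 4420 μL total → factor 4420/420 = 10.524
Step 2: v brought to 12.5 mL → factor = 12.5 mL/v
Step 3: 0.72 mL + 3550 μL = 4.27 mL total → factor 4.27/0.72 = 5.9306
Step 4: 160 μL + 1.84 mL = 2000 μL total → factor 2000/160 = 12.5
Step 5: 0.38 mL brought to 4500 μL → factor 4.5/0.38 = 11.842
Step 6: 5-fold → factor 5
Product of known-step factors = 46193
Overall factor = 2.50 g/L / (10.8 ng/mL) = 2.3148 × 10^5
Step-2 factor = 2.3148 × 10^5 / 46193 = 5.0112
v = 12.5 mL / 5.0112 = 2.49 mL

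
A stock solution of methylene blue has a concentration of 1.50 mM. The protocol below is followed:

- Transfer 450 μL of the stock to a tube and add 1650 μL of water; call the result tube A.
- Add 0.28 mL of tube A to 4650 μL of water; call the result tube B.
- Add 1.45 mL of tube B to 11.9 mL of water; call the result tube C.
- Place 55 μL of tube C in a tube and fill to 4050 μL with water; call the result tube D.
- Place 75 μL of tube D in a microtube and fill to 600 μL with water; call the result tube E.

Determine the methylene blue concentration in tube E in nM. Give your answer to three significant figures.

3.37 nM

Step 1: 450 μL + 1650 μL = 2100 μL total → factor 2100/450 = 4.6667
Step 2: 0.28 mL + 4650 μL = 4.93 mL total → factor 4.93/0.28 = 17.607
Step 3: 1.45 mL + 11.9 mL = 13.35 mL total → factor 13.35/1.45 = 9.2069
Step 4: 55 μL brought to 4050 μL → factor 4050/55 = 73.636
Step 5: 75 μL brought to 600 μL → factor 600/75 = 8
Overall dilution factor = 4.6667 × 17.607 × 9.2069 × 73.636 × 8 = 4.4565 × 10^5
Final = 1.50 mM / 4.4565 × 10^5 = 3.366 × 10^-6 mM = 3.37 nM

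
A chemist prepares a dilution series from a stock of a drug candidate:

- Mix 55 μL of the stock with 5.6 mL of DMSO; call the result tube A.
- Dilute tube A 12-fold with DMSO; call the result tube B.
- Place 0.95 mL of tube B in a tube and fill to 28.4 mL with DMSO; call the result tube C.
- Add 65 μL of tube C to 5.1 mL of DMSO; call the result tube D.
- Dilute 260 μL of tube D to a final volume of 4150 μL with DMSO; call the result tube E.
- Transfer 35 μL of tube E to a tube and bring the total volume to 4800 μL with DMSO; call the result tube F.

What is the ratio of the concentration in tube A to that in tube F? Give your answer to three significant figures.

Step 1: 55 μL + 5.6 mL = 5655 μL total → factor 5655/55 = 102.82
Step 2: 12-fold → factor 12
Step 3: 0.95 mL brought to 28.4 mL → factor 28.4/0.95 = 29.895
Step 4: 65 μL + 5.1 mL = 5165 μL total → factor 5165/65 = 79.462
Step 5: 260 μL brought to 4150 μL → factor 4150/260 = 15.962
Step 6: 35 μL brought to 4800 μL → factor 4800/35 = 137.14
Dilution factor to tube A = 102.82; to tube F = 6.4158 × 10^9
[tube A]/[tube F] = (factor to tube F)/(factor to tube A) = 6.4158 × 10^9/102.82 = 6.24 × 10^7

6.24 × 10^7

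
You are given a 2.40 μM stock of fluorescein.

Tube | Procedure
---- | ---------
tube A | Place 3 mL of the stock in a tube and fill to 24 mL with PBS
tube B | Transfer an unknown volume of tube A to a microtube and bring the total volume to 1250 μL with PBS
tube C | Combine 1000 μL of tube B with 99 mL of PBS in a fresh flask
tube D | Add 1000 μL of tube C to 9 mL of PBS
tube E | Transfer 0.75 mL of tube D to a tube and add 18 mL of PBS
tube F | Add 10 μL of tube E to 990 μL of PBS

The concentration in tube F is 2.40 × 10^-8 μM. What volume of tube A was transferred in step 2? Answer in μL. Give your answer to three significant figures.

250 μL

Step 1: 3 mL brought to 24 mL → factor 24/3 = 8
Step 2: v brought to 1250 μL → factor = 1250 μL/v
Step 3: 1000 μL + 99 mL = 1 × 10^5 μL total → factor 1 × 10^5/1000 = 100
Step 4: 1000 μL + 9 mL = 10000 μL total → factor 10000/1000 = 10
Step 5: 0.75 mL + 18 mL = 18.75 mL total → factor 18.75/0.75 = 25
Step 6: 10 μL + 990 μL = 1000 μL total → factor 1000/10 = 100
Product of known-step factors = 2 × 10^7
Overall factor = 2.40 μM / (2.40 × 10^-8 μM) = 1 × 10^8
Step-2 factor = 1 × 10^8 / 2 × 10^7 = 5
v = 1250 μL / 5 = 250 μL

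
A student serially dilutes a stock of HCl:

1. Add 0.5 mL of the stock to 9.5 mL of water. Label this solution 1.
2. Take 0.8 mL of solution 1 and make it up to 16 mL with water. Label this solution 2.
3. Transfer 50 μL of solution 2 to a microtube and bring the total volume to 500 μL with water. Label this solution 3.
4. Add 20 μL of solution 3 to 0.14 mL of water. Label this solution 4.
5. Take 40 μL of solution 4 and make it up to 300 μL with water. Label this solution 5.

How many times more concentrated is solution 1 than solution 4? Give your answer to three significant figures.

1.60 × 10^3

Step 1: 0.5 mL + 9.5 mL = 10 mL total → factor 10/0.5 = 20
Step 2: 0.8 mL brought to 16 mL → factor 16/0.8 = 20
Step 3: 50 μL brought to 500 μL → factor 500/50 = 10
Step 4: 20 μL + 0.14 mL = 160 μL total → factor 160/20 = 8
Dilution factor to solution 1 = 20; to solution 4 = 32000
[solution 1]/[solution 4] = (factor to solution 4)/(factor to solution 1) = 32000/20 = 1.60 × 10^3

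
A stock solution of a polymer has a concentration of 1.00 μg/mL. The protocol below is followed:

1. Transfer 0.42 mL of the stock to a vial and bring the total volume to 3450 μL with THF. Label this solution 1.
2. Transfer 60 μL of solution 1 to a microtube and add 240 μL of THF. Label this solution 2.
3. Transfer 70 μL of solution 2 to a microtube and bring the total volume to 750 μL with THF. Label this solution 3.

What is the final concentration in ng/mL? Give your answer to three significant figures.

Step 1: 0.42 mL brought to 3450 μL → factor 3.45/0.42 = 8.2143
Step 2: 60 μL + 240 μL = 300 μL total → factor 300/60 = 5
Step 3: 70 μL brought to 750 μL → factor 750/70 = 10.714
Overall dilution factor = 8.2143 × 5 × 10.714 = 440.05
Final = 1.00 μg/mL / 440.05 = 0.002272 μg/mL = 2.27 ng/mL

2.27 ng/mL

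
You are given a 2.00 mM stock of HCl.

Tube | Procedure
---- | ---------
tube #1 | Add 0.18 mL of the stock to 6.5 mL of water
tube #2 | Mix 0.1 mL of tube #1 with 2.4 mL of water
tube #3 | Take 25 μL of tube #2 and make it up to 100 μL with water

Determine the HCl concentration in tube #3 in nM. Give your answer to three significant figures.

Step 1: 0.18 mL + 6.5 mL = 6.68 mL total → factor 6.68/0.18 = 37.111
Step 2: 0.1 mL + 2.4 mL = 2.5 mL total → factor 2.5/0.1 = 25
Step 3: 25 μL brought to 100 μL → factor 100/25 = 4
Overall dilution factor = 37.111 × 25 × 4 = 3711.1
Final = 2.00 mM / 3711.1 = 0.0005389 mM = 539 nM

539 nM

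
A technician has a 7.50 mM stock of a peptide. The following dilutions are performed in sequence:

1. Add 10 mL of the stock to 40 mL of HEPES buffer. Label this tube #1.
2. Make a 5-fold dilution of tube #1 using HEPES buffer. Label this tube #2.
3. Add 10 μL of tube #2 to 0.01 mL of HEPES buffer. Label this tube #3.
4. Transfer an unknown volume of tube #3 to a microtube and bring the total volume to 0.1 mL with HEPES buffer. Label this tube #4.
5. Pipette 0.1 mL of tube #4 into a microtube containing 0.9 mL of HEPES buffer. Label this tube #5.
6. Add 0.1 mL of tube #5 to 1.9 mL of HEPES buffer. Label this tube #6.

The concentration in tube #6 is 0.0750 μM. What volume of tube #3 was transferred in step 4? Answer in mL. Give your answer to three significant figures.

Step 1: 10 mL + 40 mL = 50 mL total → factor 50/10 = 5
Step 2: 5-fold → factor 5
Step 3: 10 μL + 0.01 mL = 20 μL total → factor 20/10 = 2
Step 4: v brought to 0.1 mL → factor = 0.1 mL/v
Step 5: 0.1 mL + 0.9 mL = 1 mL total → factor 1/0.1 = 10
Step 6: 0.1 mL + 1.9 mL = 2 mL total → factor 2/0.1 = 20
Product of known-step factors = 10000
Overall factor = 7.50 mM / (0.0750 μM) = 1 × 10^5
Step-4 factor = 1 × 10^5 / 10000 = 10
v = 0.1 mL / 10 = 0.0100 mL

0.0100 mL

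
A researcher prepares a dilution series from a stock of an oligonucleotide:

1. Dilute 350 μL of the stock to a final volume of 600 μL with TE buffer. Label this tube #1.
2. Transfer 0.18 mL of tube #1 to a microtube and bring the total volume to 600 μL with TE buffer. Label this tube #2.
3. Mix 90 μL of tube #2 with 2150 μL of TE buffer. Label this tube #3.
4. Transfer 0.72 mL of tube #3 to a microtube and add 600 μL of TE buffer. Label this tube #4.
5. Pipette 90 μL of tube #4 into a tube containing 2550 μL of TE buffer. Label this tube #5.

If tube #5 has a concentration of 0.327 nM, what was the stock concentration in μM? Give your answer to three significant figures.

Step 1: 350 μL brought to 600 μL → factor 600/350 = 1.7143
Step 2: 0.18 mL brought to 600 μL → factor 0.6/0.18 = 3.3333
Step 3: 90 μL + 2150 μL = 2240 μL total → factor 2240/90 = 24.889
Step 4: 0.72 mL + 600 μL = 1.32 mL total → factor 1.32/0.72 = 1.8333
Step 5: 90 μL + 2550 μL = 2640 μL total → factor 2640/90 = 29.333
Overall dilution factor = 1.7143 × 3.3333 × 24.889 × 1.8333 × 29.333 = 7648.4
Stock = 0.327 nM × 7648.4 = 2501 nM = 2.50 μM

2.50 μM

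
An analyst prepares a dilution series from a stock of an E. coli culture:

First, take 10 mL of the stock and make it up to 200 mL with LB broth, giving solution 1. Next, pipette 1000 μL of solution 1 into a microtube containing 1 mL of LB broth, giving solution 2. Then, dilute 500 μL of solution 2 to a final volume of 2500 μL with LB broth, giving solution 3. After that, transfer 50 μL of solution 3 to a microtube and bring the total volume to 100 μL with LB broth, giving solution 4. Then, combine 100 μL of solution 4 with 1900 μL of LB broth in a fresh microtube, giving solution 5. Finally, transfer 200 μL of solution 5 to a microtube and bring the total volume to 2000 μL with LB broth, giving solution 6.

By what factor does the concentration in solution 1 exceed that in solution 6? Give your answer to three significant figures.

Step 1: 10 mL brought to 200 mL → factor 200/10 = 20
Step 2: 1000 μL + 1 mL = 2000 μL total → factor 2000/1000 = 2
Step 3: 500 μL brought to 2500 μL → factor 2500/500 = 5
Step 4: 50 μL brought to 100 μL → factor 100/50 = 2
Step 5: 100 μL + 1900 μL = 2000 μL total → factor 2000/100 = 20
Step 6: 200 μL brought to 2000 μL → factor 2000/200 = 10
Dilution factor to solution 1 = 20; to solution 6 = 80000
[solution 1]/[solution 6] = (factor to solution 6)/(factor to solution 1) = 80000/20 = 4.00 × 10^3

4.00 × 10^3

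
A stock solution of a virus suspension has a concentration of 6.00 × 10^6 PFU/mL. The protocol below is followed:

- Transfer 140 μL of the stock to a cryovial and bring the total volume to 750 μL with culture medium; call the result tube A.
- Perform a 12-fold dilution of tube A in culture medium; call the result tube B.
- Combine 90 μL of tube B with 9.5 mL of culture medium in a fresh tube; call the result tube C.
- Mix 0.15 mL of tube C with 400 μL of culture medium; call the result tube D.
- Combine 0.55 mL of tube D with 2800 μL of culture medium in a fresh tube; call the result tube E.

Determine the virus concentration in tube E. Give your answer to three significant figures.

39.2 PFU/mL

Step 1: 140 μL brought to 750 μL → factor 750/140 = 5.3571
Step 2: 12-fold → factor 12
Step 3: 90 μL + 9.5 mL = 9590 μL total → factor 9590/90 = 106.56
Step 4: 0.15 mL + 400 μL = 0.55 mL total → factor 0.55/0.15 = 3.6667
Step 5: 0.55 mL + 2800 μL = 3.35 mL total → factor 3.35/0.55 = 6.0909
Overall dilution factor = 5.3571 × 12 × 106.56 × 3.6667 × 6.0909 = 1.5298 × 10^5
Final = 6.00 × 10^6 PFU/mL / 1.5298 × 10^5 = 39.2 PFU/mL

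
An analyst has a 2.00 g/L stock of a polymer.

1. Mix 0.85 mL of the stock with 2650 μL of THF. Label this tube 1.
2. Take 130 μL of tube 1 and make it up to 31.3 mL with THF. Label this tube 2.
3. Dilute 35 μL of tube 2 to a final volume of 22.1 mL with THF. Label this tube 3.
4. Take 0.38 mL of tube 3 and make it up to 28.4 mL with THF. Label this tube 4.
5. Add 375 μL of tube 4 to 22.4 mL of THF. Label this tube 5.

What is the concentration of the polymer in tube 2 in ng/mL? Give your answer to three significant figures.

Step 1: 0.85 mL + 2650 μL = 3.5 mL total → factor 3.5/0.85 = 4.1176
Step 2: 130 μL brought to 31.3 mL → factor 31300/130 = 240.77
Dilution factor through tube 2 = 4.1176 × 240.77 = 991.4
[tube 2] = 2.00 g/L / 991.4 = 0.002017 g/L = 2.02 × 10^3 ng/mL

2.02 × 10^3 ng/mL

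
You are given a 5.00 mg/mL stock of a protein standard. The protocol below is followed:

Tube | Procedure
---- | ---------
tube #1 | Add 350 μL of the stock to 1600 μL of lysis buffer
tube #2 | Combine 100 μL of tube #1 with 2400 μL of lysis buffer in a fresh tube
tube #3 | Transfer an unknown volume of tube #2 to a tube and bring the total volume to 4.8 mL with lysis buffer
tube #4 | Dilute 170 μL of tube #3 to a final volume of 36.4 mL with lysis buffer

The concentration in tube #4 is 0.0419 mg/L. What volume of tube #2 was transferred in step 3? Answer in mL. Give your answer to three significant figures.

1.20 mL

Step 1: 350 μL + 1600 μL = 1950 μL total → factor 1950/350 = 5.5714
Step 2: 100 μL + 2400 μL = 2500 μL total → factor 2500/100 = 25
Step 3: v brought to 4.8 mL → factor = 4.8 mL/v
Step 4: 170 μL brought to 36.4 mL → factor 36400/170 = 214.12
Product of known-step factors = 29824
Overall factor = 5.00 mg/mL / (0.0419 mg/L) = 1.1933 × 10^5
Step-3 factor = 1.1933 × 10^5 / 29824 = 4.0013
v = 4.8 mL / 4.0013 = 1.20 mL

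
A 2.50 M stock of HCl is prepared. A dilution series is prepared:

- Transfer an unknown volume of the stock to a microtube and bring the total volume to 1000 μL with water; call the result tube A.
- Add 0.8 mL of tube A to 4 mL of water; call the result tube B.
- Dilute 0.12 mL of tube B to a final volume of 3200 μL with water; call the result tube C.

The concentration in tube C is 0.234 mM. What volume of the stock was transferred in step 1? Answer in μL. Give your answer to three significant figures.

Step 1: v brought to 1000 μL → factor = 1000 μL/v
Step 2: 0.8 mL + 4 mL = 4.8 mL total → factor 4.8/0.8 = 6
Step 3: 0.12 mL brought to 3200 μL → factor 3.2/0.12 = 26.667
Product of known-step factors = 160
Overall factor = 2.50 M / (0.234 mM) = 10684
Step-1 factor = 10684 / 160 = 66.774
v = 1000 μL / 66.774 = 15.0 μL

15.0 μL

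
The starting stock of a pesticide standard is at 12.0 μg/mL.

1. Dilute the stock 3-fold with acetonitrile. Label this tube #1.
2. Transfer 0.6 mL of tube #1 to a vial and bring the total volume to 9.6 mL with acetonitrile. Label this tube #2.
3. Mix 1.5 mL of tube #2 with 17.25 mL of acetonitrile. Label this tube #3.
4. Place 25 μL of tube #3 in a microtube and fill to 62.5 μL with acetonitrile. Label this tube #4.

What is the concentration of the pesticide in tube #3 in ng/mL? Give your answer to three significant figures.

Step 1: 3-fold → factor 3
Step 2: 0.6 mL brought to 9.6 mL → factor 9.6/0.6 = 16
Step 3: 1.5 mL + 17.25 mL = 18.75 mL total → factor 18.75/1.5 = 12.5
Dilution factor through tube #3 = 3 × 16 × 12.5 = 600
[tube #3] = 12.0 μg/mL / 600 = 0.02000 μg/mL = 20.0 ng/mL

20.0 ng/mL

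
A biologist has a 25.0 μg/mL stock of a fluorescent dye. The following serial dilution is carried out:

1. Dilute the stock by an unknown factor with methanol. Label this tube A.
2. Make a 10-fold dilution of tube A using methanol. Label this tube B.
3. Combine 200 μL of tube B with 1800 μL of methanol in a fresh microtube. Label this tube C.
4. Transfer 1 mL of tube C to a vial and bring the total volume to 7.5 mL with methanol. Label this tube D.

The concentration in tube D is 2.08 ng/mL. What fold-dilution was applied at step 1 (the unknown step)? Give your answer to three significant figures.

16.0-fold

Step 1: unknown factor x
Step 2: 10-fold → factor 10
Step 3: 200 μL + 1800 μL = 2000 μL total → factor 2000/200 = 10
Step 4: 1 mL brought to 7.5 mL → factor 7.5/1 = 7.5
Product of known-step factors = 750
Overall factor = 25.0 μg/mL / (2.08 ng/mL) = 12019
x = 12019 / 750 = 16.0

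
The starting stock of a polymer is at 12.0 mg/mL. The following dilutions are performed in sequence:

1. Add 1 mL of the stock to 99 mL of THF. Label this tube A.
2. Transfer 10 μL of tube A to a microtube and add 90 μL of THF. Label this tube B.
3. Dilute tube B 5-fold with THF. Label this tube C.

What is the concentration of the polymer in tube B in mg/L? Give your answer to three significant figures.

Step 1: 1 mL + 99 mL = 100 mL total → factor 100/1 = 100
Step 2: 10 μL + 90 μL = 100 μL total → factor 100/10 = 10
Dilution factor through tube B = 100 × 10 = 1000
[tube B] = 12.0 mg/mL / 1000 = 0.01200 mg/mL = 12.0 mg/L

12.0 mg/L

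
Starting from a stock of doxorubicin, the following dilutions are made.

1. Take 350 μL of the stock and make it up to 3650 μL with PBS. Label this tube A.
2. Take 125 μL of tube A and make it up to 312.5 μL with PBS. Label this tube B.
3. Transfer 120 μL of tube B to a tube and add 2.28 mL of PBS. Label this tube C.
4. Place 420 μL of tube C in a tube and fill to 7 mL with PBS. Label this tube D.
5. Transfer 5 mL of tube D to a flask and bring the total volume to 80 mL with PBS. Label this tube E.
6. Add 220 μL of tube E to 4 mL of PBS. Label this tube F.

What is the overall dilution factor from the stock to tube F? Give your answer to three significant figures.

2.67 × 10^6

Step 1: 350 μL brought to 3650 μL → factor 3650/350 = 10.429
Step 2: 125 μL brought to 312.5 μL → factor 312.5/125 = 2.5
Step 3: 120 μL + 2.28 mL = 2400 μL total → factor 2400/120 = 20
Step 4: 420 μL brought to 7 mL → factor 7000/420 = 16.667
Step 5: 5 mL brought to 80 mL → factor 80/5 = 16
Step 6: 220 μL + 4 mL = 4220 μL total → factor 4220/220 = 19.182
Overall dilution factor = 10.429 × 2.5 × 20 × 16.667 × 16 × 19.182 = 2.6672 × 10^6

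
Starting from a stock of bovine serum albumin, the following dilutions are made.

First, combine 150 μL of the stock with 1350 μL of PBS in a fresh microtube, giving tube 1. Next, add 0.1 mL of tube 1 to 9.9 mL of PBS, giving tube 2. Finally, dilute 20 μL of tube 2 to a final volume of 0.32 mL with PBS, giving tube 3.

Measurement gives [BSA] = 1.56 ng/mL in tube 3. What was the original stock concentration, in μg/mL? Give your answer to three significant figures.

Step 1: 150 μL + 1350 μL = 1500 μL total → factor 1500/150 = 10
Step 2: 0.1 mL + 9.9 mL = 10 mL total → factor 10/0.1 = 100
Step 3: 20 μL brought to 0.32 mL → factor 320/20 = 16
Overall dilution factor = 10 × 100 × 16 = 16000
Stock = 1.56 ng/mL × 16000 = 2.496 × 10^4 ng/mL = 25.0 μg/mL

25.0 μg/mL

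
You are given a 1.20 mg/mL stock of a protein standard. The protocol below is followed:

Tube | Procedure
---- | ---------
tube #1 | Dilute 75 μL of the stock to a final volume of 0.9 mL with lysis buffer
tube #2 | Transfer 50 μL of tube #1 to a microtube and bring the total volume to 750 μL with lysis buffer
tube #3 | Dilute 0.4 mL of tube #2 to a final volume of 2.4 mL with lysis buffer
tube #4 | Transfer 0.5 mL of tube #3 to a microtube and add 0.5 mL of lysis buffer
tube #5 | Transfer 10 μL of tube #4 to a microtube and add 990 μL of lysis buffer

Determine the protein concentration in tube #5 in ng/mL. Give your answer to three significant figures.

5.56 ng/mL

Step 1: 75 μL brought to 0.9 mL → factor 900/75 = 12
Step 2: 50 μL brought to 750 μL → factor 750/50 = 15
Step 3: 0.4 mL brought to 2.4 mL → factor 2.4/0.4 = 6
Step 4: 0.5 mL + 0.5 mL = 1 mL total → factor 1/0.5 = 2
Step 5: 10 μL + 990 μL = 1000 μL total → factor 1000/10 = 100
Overall dilution factor = 12 × 15 × 6 × 2 × 100 = 2.16 × 10^5
Final = 1.20 mg/mL / 2.16 × 10^5 = 5.556 × 10^-6 mg/mL = 5.56 ng/mL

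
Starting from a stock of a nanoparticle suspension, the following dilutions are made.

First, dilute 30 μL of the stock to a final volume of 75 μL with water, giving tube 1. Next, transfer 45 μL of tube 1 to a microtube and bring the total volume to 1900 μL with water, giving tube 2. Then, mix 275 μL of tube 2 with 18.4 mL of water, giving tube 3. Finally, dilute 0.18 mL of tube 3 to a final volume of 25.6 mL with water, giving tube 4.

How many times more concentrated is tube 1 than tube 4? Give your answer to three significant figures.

Step 1: 30 μL brought to 75 μL → factor 75/30 = 2.5
Step 2: 45 μL brought to 1900 μL → factor 1900/45 = 42.222
Step 3: 275 μL + 18.4 mL = 18675 μL total → factor 18675/275 = 67.909
Step 4: 0.18 mL brought to 25.6 mL → factor 25.6/0.18 = 142.22
Dilution factor to tube 1 = 2.5; to tube 4 = 1.0195 × 10^6
[tube 1]/[tube 4] = (factor to tube 4)/(factor to tube 1) = 1.0195 × 10^6/2.5 = 4.08 × 10^5

4.08 × 10^5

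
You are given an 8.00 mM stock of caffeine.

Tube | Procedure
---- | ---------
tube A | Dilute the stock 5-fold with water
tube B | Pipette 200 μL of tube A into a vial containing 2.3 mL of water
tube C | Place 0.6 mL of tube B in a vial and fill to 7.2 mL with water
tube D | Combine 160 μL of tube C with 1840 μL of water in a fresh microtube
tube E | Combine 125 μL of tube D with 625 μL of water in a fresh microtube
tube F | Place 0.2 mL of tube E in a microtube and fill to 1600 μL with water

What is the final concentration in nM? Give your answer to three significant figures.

17.8 nM

Step 1: 5-fold → factor 5
Step 2: 200 μL + 2.3 mL = 2500 μL total → factor 2500/200 = 12.5
Step 3: 0.6 mL brought to 7.2 mL → factor 7.2/0.6 = 12
Step 4: 160 μL + 1840 μL = 2000 μL total → factor 2000/160 = 12.5
Step 5: 125 μL + 625 μL = 750 μL total → factor 750/125 = 6
Step 6: 0.2 mL brought to 1600 μL → factor 1.6/0.2 = 8
Overall dilution factor = 5 × 12.5 × 12 × 12.5 × 6 × 8 = 4.5 × 10^5
Final = 8.00 mM / 4.5 × 10^5 = 1.778 × 10^-5 mM = 17.8 nM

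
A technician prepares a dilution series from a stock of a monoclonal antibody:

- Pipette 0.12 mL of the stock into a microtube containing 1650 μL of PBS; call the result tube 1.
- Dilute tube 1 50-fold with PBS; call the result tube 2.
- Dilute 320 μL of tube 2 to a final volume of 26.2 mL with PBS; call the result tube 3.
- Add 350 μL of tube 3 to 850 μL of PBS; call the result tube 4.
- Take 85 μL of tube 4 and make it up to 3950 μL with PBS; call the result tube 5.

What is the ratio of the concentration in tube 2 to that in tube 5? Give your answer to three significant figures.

Step 1: 0.12 mL + 1650 μL = 1.77 mL total → factor 1.77/0.12 = 14.75
Step 2: 50-fold → factor 50
Step 3: 320 μL brought to 26.2 mL → factor 26200/320 = 81.875
Step 4: 350 μL + 850 μL = 1200 μL total → factor 1200/350 = 3.4286
Step 5: 85 μL brought to 3950 μL → factor 3950/85 = 46.471
Dilution factor to tube 2 = 737.5; to tube 5 = 9.6207 × 10^6
[tube 2]/[tube 5] = (factor to tube 5)/(factor to tube 2) = 9.6207 × 10^6/737.5 = 1.30 × 10^4

1.30 × 10^4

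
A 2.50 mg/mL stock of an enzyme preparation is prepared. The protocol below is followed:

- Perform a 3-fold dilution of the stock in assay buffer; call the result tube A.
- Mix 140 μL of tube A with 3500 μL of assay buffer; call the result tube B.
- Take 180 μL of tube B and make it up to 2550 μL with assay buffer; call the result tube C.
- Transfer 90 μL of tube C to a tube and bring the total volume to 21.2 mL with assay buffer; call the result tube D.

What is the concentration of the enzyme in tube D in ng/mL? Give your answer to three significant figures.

Step 1: 3-fold → factor 3
Step 2: 140 μL + 3500 μL = 3640 μL total → factor 3640/140 = 26
Step 3: 180 μL brought to 2550 μL → factor 2550/180 = 14.167
Step 4: 90 μL brought to 21.2 mL → factor 21200/90 = 235.56
Overall dilution factor = 3 × 26 × 14.167 × 235.56 = 2.6029 × 10^5
Final = 2.50 mg/mL / 2.6029 × 10^5 = 9.605 × 10^-6 mg/mL = 9.60 ng/mL

9.60 ng/mL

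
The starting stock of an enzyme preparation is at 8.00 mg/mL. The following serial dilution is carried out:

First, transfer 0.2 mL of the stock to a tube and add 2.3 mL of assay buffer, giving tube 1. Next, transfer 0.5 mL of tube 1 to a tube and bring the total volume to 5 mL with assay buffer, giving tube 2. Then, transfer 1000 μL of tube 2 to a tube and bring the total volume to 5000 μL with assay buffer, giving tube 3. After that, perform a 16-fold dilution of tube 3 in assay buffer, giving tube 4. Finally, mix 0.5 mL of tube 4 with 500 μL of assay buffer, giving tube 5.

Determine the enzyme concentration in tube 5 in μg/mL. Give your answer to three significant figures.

Step 1: 0.2 mL + 2.3 mL = 2.5 mL total → factor 2.5/0.2 = 12.5
Step 2: 0.5 mL brought to 5 mL → factor 5/0.5 = 10
Step 3: 1000 μL brought to 5000 μL → factor 5000/1000 = 5
Step 4: 16-fold → factor 16
Step 5: 0.5 mL + 500 μL = 1 mL total → factor 1/0.5 = 2
Overall dilution factor = 12.5 × 10 × 5 × 16 × 2 = 20000
Final = 8.00 mg/mL / 20000 = 0.0004000 mg/mL = 0.400 μg/mL

0.400 μg/mL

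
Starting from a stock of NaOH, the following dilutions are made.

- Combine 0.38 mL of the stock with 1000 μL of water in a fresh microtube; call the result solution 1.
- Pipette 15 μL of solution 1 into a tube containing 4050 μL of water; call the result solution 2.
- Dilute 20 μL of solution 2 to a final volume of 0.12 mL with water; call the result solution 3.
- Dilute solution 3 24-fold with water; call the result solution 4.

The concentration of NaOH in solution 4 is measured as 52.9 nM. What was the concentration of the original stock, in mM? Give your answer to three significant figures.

7.50 mM

Step 1: 0.38 mL + 1000 μL = 1.38 mL total → factor 1.38/0.38 = 3.6316
Step 2: 15 μL + 4050 μL = 4065 μL total → factor 4065/15 = 271
Step 3: 20 μL brought to 0.12 mL → factor 120/20 = 6
Step 4: 24-fold → factor 24
Overall dilution factor = 3.6316 × 271 × 6 × 24 = 1.4172 × 10^5
Stock = 52.9 nM × 1.4172 × 10^5 = 7.497 × 10^6 nM = 7.50 mM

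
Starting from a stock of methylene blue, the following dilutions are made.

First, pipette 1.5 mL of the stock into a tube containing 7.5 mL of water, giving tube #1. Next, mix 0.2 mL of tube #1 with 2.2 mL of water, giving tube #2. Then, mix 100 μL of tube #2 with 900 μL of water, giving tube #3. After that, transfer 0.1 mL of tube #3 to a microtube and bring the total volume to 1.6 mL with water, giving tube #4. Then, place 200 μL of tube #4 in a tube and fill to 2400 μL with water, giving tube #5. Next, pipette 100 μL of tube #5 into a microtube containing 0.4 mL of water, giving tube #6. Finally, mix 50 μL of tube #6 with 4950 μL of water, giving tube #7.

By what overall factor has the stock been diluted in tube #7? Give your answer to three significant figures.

6.91 × 10^7

Step 1: 1.5 mL + 7.5 mL = 9 mL total → factor 9/1.5 = 6
Step 2: 0.2 mL + 2.2 mL = 2.4 mL total → factor 2.4/0.2 = 12
Step 3: 100 μL + 900 μL = 1000 μL total → factor 1000/100 = 10
Step 4: 0.1 mL brought to 1.6 mL → factor 1.6/0.1 = 16
Step 5: 200 μL brought to 2400 μL → factor 2400/200 = 12
Step 6: 100 μL + 0.4 mL = 500 μL total → factor 500/100 = 5
Step 7: 50 μL + 4950 μL = 5000 μL total → factor 5000/50 = 100
Overall dilution factor = 6 × 12 × 10 × 16 × 12 × 5 × 100 = 6.912 × 10^7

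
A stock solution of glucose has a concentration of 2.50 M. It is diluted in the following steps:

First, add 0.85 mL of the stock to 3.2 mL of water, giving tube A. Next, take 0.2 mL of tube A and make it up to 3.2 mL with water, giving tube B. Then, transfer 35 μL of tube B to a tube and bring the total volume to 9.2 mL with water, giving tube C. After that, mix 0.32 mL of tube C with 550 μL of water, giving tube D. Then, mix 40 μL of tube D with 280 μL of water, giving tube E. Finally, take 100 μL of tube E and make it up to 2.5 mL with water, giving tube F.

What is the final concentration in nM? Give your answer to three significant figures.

Step 1: 0.85 mL + 3.2 mL = 4.05 mL total → factor 4.05/0.85 = 4.7647
Step 2: 0.2 mL brought to 3.2 mL → factor 3.2/0.2 = 16
Step 3: 35 μL brought to 9.2 mL → factor 9200/35 = 262.86
Step 4: 0.32 mL + 550 μL = 0.87 mL total → factor 0.87/0.32 = 2.7188
Step 5: 40 μL + 280 μL = 320 μL total → factor 320/40 = 8
Step 6: 100 μL brought to 2.5 mL → factor 2500/100 = 25
Overall dilution factor = 4.7647 × 16 × 262.86 × 2.7188 × 8 × 25 = 1.0896 × 10^7
Final = 2.50 M / 1.0896 × 10^7 = 2.294 × 10^-7 M = 229 nM

229 nM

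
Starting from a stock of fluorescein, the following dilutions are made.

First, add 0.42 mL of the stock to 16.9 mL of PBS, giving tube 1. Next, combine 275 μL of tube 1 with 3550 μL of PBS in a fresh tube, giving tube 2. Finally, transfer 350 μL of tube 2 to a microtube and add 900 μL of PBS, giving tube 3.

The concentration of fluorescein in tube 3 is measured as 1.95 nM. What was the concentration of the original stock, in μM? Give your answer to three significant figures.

3.99 μM

Step 1: 0.42 mL + 16.9 mL = 17.32 mL total → factor 17.32/0.42 = 41.238
Step 2: 275 μL + 3550 μL = 3825 μL total → factor 3825/275 = 13.909
Step 3: 350 μL + 900 μL = 1250 μL total → factor 1250/350 = 3.5714
Overall dilution factor = 41.238 × 13.909 × 3.5714 = 2048.5
Stock = 1.95 nM × 2048.5 = 3995 nM = 3.99 μM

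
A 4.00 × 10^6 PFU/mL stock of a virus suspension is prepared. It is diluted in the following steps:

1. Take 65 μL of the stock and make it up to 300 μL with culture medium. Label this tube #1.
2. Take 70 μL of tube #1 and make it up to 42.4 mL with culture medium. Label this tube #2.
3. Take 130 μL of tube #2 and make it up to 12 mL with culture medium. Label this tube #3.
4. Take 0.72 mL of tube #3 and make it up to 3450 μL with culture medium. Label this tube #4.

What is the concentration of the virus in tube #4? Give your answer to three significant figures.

3.23 PFU/mL

Step 1: 65 μL brought to 300 μL → factor 300/65 = 4.6154
Step 2: 70 μL brought to 42.4 mL → factor 42400/70 = 605.71
Step 3: 130 μL brought to 12 mL → factor 12000/130 = 92.308
Step 4: 0.72 mL brought to 3450 μL → factor 3.45/0.72 = 4.7917
Overall dilution factor = 4.6154 × 605.71 × 92.308 × 4.7917 = 1.2365 × 10^6
Final = 4.00 × 10^6 PFU/mL / 1.2365 × 10^6 = 3.23 PFU/mL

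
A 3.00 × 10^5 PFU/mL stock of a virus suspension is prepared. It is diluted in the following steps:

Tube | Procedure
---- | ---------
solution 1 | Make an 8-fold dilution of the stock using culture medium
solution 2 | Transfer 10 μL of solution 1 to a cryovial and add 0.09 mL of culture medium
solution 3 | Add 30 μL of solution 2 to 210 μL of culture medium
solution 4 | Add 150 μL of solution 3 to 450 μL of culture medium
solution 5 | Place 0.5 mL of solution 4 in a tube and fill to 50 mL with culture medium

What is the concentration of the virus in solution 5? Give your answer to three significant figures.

1.17 PFU/mL

Step 1: 8-fold → factor 8
Step 2: 10 μL + 0.09 mL = 100 μL total → factor 100/10 = 10
Step 3: 30 μL + 210 μL = 240 μL total → factor 240/30 = 8
Step 4: 150 μL + 450 μL = 600 μL total → factor 600/150 = 4
Step 5: 0.5 mL brought to 50 mL → factor 50/0.5 = 100
Overall dilution factor = 8 × 10 × 8 × 4 × 100 = 2.56 × 10^5
Final = 3.00 × 10^5 PFU/mL / 2.56 × 10^5 = 1.17 PFU/mL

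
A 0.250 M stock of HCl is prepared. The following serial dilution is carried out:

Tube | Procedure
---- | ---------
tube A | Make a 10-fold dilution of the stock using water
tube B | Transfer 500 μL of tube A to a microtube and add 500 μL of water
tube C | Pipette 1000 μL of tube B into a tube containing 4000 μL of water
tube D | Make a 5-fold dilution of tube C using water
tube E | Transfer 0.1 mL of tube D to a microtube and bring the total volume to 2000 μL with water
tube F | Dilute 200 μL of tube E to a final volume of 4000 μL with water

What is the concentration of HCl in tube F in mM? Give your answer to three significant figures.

Step 1: 10-fold → factor 10
Step 2: 500 μL + 500 μL = 1000 μL total → factor 1000/500 = 2
Step 3: 1000 μL + 4000 μL = 5000 μL total → factor 5000/1000 = 5
Step 4: 5-fold → factor 5
Step 5: 0.1 mL brought to 2000 μL → factor 2/0.1 = 20
Step 6: 200 μL brought to 4000 μL → factor 4000/200 = 20
Overall dilution factor = 10 × 2 × 5 × 5 × 20 × 20 = 2 × 10^5
Final = 0.250 M / 2 × 10^5 = 1.250 × 10^-6 M = 0.00125 mM

0.00125 mM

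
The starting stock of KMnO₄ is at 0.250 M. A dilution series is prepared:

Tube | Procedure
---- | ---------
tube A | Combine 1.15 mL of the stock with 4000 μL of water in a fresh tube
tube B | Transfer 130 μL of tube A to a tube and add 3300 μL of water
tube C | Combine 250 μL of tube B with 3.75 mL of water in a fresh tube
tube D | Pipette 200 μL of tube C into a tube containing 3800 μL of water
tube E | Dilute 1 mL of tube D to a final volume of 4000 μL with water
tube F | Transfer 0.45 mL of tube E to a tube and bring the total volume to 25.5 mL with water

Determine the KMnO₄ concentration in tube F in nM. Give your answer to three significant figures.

Step 1: 1.15 mL + 4000 μL = 5.15 mL total → factor 5.15/1.15 = 4.4783
Step 2: 130 μL + 3300 μL = 3430 μL total → factor 3430/130 = 26.385
Step 3: 250 μL + 3.75 mL = 4000 μL total → factor 4000/250 = 16
Step 4: 200 μL + 3800 μL = 4000 μL total → factor 4000/200 = 20
Step 5: 1 mL brought to 4000 μL → factor 4/1 = 4
Step 6: 0.45 mL brought to 25.5 mL → factor 25.5/0.45 = 56.667
Overall dilution factor = 4.4783 × 26.385 × 16 × 20 × 4 × 56.667 = 8.5703 × 10^6
Final = 0.250 M / 8.5703 × 10^6 = 2.917 × 10^-8 M = 29.2 nM

29.2 nM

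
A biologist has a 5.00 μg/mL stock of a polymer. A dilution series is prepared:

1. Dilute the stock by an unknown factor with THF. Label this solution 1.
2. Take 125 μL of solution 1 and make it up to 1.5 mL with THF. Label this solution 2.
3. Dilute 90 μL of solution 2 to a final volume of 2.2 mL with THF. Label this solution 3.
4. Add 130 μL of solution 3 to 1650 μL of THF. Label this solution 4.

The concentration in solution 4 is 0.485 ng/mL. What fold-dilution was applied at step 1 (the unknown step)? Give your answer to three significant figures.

2.57-fold

Step 1: unknown factor x
Step 2: 125 μL brought to 1.5 mL → factor 1500/125 = 12
Step 3: 90 μL brought to 2.2 mL → factor 2200/90 = 24.444
Step 4: 130 μL + 1650 μL = 1780 μL total → factor 1780/130 = 13.692
Product of known-step factors = 4016.4
Overall factor = 5.00 μg/mL / (0.485 ng/mL) = 10309
x = 10309 / 4016.4 = 2.57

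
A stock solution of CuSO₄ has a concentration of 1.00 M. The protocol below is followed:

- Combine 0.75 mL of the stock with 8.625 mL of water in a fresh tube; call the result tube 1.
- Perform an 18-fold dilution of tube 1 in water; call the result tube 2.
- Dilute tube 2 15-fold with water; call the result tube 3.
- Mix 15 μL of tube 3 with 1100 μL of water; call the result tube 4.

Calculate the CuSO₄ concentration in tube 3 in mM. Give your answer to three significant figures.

Step 1: 0.75 mL + 8.625 mL = 9.375 mL total → factor 9.375/0.75 = 12.5
Step 2: 18-fold → factor 18
Step 3: 15-fold → factor 15
Dilution factor through tube 3 = 12.5 × 18 × 15 = 3375
[tube 3] = 1.00 M / 3375 = 0.0002963 M = 0.296 mM

0.296 mM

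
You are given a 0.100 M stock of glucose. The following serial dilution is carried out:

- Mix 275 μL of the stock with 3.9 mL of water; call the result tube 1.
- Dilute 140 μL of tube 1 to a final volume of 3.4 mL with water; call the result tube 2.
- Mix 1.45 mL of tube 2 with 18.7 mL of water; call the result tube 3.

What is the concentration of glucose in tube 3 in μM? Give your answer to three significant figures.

Step 1: 275 μL + 3.9 mL = 4175 μL total → factor 4175/275 = 15.182
Step 2: 140 μL brought to 3.4 mL → factor 3400/140 = 24.286
Step 3: 1.45 mL + 18.7 mL = 20.15 mL total → factor 20.15/1.45 = 13.897
Overall dilution factor = 15.182 × 24.286 × 13.897 = 5123.7
Final = 0.100 M / 5123.7 = 1.952 × 10^-5 M = 19.5 μM

19.5 μM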